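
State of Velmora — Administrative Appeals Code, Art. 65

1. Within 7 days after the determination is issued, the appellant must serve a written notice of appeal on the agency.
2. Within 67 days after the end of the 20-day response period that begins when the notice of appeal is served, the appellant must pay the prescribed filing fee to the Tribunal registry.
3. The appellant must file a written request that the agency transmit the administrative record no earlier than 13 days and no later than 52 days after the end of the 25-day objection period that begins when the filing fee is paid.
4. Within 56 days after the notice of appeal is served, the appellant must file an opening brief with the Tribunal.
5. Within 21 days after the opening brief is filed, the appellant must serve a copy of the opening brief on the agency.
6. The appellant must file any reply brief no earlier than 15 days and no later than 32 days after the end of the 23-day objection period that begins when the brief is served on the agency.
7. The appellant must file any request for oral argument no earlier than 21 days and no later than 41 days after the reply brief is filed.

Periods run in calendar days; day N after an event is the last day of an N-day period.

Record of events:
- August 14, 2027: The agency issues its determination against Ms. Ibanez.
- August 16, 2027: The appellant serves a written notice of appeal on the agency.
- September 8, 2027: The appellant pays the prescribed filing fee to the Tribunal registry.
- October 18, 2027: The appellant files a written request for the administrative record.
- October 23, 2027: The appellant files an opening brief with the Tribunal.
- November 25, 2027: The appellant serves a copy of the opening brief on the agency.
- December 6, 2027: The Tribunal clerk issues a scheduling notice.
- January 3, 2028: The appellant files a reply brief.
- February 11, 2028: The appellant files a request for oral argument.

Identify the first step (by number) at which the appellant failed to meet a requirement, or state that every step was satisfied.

(1) due by August 14, 2027 + 7 days = August 21, 2027; done August 16, 2027 — timely.
(2) due by September 5, 2027 + 67 days = November 11, 2027; done September 8, 2027 — timely.
(3) the permitted window runs from October 3, 2027 + 13 = October 16, 2027 to October 3, 2027 + 52 = November 24, 2027; done October 18, 2027 — within the window.
(4) due by August 16, 2027 + 56 days = October 11, 2027; not done until October 23, 2027, 12 days after the deadline.
The analysis stops there.

Step 4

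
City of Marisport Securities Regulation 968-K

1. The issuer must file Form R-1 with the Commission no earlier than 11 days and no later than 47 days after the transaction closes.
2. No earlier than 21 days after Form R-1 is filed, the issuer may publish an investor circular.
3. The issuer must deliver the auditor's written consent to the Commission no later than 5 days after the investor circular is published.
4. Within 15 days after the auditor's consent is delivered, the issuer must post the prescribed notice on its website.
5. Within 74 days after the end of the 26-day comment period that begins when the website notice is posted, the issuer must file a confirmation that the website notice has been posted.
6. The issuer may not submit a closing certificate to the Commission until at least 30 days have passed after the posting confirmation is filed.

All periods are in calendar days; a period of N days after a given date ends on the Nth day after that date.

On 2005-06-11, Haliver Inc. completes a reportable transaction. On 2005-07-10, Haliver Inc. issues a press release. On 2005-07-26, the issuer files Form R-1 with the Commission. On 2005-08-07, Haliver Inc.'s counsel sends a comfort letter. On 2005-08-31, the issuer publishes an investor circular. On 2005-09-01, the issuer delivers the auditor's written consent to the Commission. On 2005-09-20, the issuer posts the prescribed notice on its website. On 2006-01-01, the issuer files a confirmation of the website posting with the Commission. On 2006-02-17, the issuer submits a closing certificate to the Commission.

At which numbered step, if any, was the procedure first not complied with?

(1) the permitted window runs from 2005-06-11 + 11 = 2005-06-22 to 2005-06-11 + 47 = 2005-07-28; done 2005-07-26 — within the window.
(2) permitted from 2005-07-26 + 21 days = 2005-08-16 onward; 2005-08-31 is on or after that date.
(3) due by 2005-08-31 + 5 days = 2005-09-05; 2005-09-01 is within that limit.
(4) due by 2005-09-01 + 15 days = 2005-09-16; 2005-09-20 misses that deadline by 4 days.
Later steps need not be reached.

Step 4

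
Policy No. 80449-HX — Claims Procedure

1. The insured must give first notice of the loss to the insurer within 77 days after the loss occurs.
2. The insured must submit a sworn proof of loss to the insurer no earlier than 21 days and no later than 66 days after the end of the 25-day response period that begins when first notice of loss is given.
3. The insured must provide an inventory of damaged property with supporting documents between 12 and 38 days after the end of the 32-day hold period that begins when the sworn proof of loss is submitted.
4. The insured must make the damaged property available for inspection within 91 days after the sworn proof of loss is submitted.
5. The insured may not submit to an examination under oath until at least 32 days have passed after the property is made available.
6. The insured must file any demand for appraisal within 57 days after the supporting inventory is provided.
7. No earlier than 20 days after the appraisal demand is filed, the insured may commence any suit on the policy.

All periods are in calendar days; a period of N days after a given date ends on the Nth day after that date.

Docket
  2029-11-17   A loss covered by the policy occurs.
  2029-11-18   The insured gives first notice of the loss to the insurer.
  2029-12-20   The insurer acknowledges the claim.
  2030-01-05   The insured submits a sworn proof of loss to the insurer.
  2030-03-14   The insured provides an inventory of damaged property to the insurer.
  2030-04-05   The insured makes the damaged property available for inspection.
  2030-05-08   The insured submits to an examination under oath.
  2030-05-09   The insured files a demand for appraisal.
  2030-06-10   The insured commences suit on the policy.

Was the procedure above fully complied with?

Step 1 — counting 77 days from 2029-11-17 (when the loss occurs) gives a deadline of 2030-02-02; completed 2029-11-18, before the deadline.
Step 2 — 21 and 66 days from 2029-12-13 (end of the 25-day response period, which began when first notice of loss is given on 2029-11-18) are 2030-01-03 and 2030-02-17 respectively; done 2030-01-05, which is between those dates.
Step 3 — 12 and 38 days from 2030-02-06 (end of the 32-day hold period, which began when the sworn proof of loss is submitted on 2030-01-05) are 2030-02-18 and 2030-03-16 respectively; done 2030-03-14 — within the window.
Step 4 — counting 91 days from 2030-01-05 (when the sworn proof of loss is submitted) gives a deadline of 2030-04-06; 2030-04-05 is within that limit.
Step 5 — must wait 32 days from 2030-04-05 (when the property is made available), so not before 2030-05-07; 2030-05-08 is on or after that date.
Step 6 — counting 57 days from 2030-03-14 (when the supporting inventory is provided) gives a deadline of 2030-05-10; 2030-05-09 is within that limit.
Step 7 — must wait 20 days from 2030-05-09 (when the appraisal demand is filed), so not before 2030-05-29; done 2030-06-10, after the minimum wait.

Yes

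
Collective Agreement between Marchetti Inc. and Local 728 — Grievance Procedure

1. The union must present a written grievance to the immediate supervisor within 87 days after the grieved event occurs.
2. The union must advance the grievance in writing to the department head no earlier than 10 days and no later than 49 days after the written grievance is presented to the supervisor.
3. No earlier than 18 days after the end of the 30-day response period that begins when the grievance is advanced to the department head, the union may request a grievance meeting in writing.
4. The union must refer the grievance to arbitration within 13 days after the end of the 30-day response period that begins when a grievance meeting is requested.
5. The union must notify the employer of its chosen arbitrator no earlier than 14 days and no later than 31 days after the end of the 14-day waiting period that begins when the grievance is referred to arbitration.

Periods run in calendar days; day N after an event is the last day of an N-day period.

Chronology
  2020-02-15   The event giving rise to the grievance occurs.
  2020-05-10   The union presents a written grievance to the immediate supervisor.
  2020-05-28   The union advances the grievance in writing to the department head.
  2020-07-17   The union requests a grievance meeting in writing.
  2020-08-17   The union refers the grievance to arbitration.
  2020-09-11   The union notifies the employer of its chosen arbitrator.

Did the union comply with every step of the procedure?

No

Step 1: 87 days after 2020-02-15 (when the grieved event occurs) is 2020-05-12; completed 2020-05-10, before the deadline.
Step 2: the window is 10–49 days after 2020-05-10 (when the written grievance is presented to the supervisor), so 2020-05-20 through 2020-06-28; done 2020-05-28, which is between those dates.
Step 3: the earliest permitted date is 18 days after 2020-06-27 (end of the 30-day response period, which began when the grievance is advanced to the department head on 2020-05-28), i.e. 2020-07-15; done 2020-07-17 — permitted.
Step 4: 13 days after 2020-08-16 (end of the 30-day response period, which began when a grievance meeting is requested on 2020-07-17) is 2020-08-29; done 2020-08-17 — timely.
Step 5: the window is 14–31 days after 2020-08-31 (end of the 14-day waiting period, which began when the grievance is referred to arbitration on 2020-08-17), so 2020-09-14 through 2020-10-01; 2020-09-11 is 3 days too early.
Later steps need not be reached.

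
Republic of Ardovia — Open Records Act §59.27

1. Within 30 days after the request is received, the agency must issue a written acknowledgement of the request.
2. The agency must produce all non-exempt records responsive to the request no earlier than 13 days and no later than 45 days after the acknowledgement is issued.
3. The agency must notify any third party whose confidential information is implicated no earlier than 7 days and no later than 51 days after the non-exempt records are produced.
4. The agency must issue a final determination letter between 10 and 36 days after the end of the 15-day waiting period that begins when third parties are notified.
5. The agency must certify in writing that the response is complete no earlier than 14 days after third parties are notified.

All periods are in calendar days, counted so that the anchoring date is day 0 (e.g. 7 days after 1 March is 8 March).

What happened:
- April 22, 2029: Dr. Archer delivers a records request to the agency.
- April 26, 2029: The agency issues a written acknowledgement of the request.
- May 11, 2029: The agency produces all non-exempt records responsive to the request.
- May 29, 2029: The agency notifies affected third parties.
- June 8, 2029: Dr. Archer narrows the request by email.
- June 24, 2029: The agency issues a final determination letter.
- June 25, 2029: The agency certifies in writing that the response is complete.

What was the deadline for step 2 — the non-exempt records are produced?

June 10, 2029

Step 2 runs from April 26, 2029, when the acknowledgement is issued. The window is 13–45 days after April 26, 2029; it closes on June 10, 2029.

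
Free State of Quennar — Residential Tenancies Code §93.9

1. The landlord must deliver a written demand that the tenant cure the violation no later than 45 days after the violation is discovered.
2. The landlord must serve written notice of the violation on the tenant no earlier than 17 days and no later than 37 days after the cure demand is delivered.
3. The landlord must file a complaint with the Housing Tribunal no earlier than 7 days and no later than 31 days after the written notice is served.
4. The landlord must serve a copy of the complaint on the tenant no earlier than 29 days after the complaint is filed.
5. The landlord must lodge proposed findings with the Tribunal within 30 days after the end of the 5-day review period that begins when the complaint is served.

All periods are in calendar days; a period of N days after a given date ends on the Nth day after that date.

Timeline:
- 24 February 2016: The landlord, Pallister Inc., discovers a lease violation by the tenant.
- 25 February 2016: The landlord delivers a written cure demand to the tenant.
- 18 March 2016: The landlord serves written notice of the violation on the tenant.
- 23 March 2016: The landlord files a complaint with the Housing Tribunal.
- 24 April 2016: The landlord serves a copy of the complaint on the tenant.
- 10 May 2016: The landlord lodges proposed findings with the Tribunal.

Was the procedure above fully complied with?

Step 1 — counting 45 days from 24 February 2016 (when the violation is discovered) gives a deadline of 9 April 2016; done 25 February 2016 — timely.
Step 2 — 17 and 37 days from 25 February 2016 (when the cure demand is delivered) are 13 March 2016 and 2 April 2016 respectively; done 18 March 2016 — within the window.
Step 3 — 7 and 31 days from 18 March 2016 (when the written notice is served) are 25 March 2016 and 18 April 2016 respectively; 23 March 2016 is 2 days too early.

No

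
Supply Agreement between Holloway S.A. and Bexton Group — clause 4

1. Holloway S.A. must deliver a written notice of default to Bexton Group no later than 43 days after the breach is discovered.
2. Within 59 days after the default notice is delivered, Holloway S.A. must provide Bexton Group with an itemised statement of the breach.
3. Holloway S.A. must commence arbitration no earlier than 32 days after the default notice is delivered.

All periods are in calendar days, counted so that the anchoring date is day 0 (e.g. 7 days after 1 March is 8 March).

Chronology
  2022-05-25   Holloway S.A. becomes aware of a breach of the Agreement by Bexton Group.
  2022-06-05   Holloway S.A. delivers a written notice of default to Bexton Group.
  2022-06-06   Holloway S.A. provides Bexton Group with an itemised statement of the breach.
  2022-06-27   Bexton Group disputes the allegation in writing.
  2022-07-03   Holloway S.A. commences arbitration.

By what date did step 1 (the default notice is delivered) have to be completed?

Step 1 runs from 2022-05-25, when the breach is discovered. 43 days after 2022-05-25 is 2022-07-07.

2022-07-07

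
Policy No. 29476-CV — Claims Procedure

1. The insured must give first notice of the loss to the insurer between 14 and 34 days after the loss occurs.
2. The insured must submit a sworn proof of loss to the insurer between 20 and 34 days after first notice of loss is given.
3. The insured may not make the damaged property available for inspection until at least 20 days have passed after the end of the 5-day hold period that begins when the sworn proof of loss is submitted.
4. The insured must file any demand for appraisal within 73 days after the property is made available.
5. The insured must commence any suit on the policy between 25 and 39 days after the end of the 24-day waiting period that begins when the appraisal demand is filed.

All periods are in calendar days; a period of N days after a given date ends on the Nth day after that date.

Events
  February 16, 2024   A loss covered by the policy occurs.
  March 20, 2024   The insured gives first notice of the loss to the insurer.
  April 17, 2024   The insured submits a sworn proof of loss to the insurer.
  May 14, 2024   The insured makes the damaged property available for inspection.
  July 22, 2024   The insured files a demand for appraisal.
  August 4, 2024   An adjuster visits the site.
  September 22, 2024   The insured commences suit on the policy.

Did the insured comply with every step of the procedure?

Yes

Step 1 — 14 and 34 days from February 16, 2024 (when the loss occurs) are March 1, 2024 and March 21, 2024 respectively; done March 20, 2024 — within the window.
Step 2 — 20 and 34 days from March 20, 2024 (when first notice of loss is given) are April 9, 2024 and April 23, 2024 respectively; done April 17, 2024, which is between those dates.
Step 3 — must wait 20 days from April 22, 2024 (end of the 5-day hold period, which began when the sworn proof of loss is submitted on April 17, 2024), so not before May 12, 2024; done May 14, 2024 — permitted.
Step 4 — counting 73 days from May 14, 2024 (when the property is made available) gives a deadline of July 26, 2024; completed July 22, 2024, before the deadline.
Step 5 — 25 and 39 days from August 15, 2024 (end of the 24-day waiting period, which began when the appraisal demand is filed on July 22, 2024) are September 9, 2024 and September 23, 2024 respectively; done September 22, 2024 — within the window.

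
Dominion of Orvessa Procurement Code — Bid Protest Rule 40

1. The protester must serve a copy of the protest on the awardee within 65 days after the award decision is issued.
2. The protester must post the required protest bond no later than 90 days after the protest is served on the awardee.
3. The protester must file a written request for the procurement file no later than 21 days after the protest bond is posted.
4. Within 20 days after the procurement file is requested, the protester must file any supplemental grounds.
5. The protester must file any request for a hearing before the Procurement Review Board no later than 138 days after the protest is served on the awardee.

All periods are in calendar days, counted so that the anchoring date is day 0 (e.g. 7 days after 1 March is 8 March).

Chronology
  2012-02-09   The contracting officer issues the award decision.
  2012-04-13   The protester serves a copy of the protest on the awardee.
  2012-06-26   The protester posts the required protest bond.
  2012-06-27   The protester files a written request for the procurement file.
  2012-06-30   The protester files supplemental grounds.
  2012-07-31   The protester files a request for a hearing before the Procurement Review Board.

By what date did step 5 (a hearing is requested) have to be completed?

2012-08-29

Step 5 runs from 2012-04-13, when the protest is served on the awardee. 138 days after 2012-04-13 is 2012-08-29.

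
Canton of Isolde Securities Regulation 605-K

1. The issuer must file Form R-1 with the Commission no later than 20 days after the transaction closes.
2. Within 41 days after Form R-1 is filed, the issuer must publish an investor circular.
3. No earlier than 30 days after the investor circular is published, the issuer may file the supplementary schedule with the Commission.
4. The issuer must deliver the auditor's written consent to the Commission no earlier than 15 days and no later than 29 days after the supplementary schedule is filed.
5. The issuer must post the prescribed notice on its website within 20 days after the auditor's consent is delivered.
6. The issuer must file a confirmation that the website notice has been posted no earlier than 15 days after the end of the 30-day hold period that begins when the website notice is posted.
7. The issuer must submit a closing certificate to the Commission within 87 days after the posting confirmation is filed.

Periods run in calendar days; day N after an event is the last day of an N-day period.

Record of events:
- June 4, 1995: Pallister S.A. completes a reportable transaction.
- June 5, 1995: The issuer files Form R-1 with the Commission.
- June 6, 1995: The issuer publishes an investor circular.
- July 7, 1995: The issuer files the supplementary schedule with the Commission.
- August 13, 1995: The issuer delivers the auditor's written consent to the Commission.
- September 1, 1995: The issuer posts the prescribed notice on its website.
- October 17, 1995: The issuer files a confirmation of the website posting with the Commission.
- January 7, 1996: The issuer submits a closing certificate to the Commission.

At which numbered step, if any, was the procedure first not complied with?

Step 4

Step 1 — counting 20 days from June 4, 1995 (when the transaction closes) gives a deadline of June 24, 1995; June 5, 1995 is within that limit.
Step 2 — counting 41 days from June 5, 1995 (when Form R-1 is filed) gives a deadline of July 16, 1995; completed June 6, 1995, before the deadline.
Step 3 — must wait 30 days from June 6, 1995 (when the investor circular is published), so not before July 6, 1995; July 7, 1995 is on or after that date.
Step 4 — 15 and 29 days from July 7, 1995 (when the supplementary schedule is filed) are July 22, 1995 and August 5, 1995 respectively; August 13, 1995 is 8 days past the end of the window.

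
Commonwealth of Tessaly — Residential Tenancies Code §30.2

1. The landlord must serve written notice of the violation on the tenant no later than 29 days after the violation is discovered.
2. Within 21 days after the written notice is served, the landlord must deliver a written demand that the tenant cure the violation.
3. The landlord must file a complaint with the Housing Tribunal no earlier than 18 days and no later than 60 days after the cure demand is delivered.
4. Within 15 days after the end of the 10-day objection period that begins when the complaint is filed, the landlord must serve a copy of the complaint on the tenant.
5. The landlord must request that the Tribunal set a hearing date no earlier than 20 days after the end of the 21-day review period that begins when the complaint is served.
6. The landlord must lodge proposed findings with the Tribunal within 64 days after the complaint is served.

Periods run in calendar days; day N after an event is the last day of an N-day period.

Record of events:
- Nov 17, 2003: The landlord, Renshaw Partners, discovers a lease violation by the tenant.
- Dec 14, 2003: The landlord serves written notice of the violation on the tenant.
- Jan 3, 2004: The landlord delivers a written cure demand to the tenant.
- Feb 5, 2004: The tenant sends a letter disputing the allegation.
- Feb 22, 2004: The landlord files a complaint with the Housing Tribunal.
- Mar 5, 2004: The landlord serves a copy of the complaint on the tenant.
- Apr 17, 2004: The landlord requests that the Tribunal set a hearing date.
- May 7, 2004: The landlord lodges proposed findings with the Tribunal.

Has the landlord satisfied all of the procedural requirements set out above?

Yes

(1) due by Nov 17, 2003 + 29 days = Dec 16, 2003; done Dec 14, 2003 — timely.
(2) due by Dec 14, 2003 + 21 days = Jan 4, 2004; completed Jan 3, 2004, before the deadline.
(3) the permitted window runs from Jan 3, 2004 + 18 = Jan 21, 2004 to Jan 3, 2004 + 60 = Mar 3, 2004; done Feb 22, 2004 — within the window.
(4) due by Mar 3, 2004 + 15 days = Mar 18, 2004; Mar 5, 2004 is within that limit.
(5) permitted from Mar 26, 2004 + 20 days = Apr 15, 2004 onward; done Apr 17, 2004 — permitted.
(6) due by Mar 5, 2004 + 64 days = May 8, 2004; done May 7, 2004 — timely.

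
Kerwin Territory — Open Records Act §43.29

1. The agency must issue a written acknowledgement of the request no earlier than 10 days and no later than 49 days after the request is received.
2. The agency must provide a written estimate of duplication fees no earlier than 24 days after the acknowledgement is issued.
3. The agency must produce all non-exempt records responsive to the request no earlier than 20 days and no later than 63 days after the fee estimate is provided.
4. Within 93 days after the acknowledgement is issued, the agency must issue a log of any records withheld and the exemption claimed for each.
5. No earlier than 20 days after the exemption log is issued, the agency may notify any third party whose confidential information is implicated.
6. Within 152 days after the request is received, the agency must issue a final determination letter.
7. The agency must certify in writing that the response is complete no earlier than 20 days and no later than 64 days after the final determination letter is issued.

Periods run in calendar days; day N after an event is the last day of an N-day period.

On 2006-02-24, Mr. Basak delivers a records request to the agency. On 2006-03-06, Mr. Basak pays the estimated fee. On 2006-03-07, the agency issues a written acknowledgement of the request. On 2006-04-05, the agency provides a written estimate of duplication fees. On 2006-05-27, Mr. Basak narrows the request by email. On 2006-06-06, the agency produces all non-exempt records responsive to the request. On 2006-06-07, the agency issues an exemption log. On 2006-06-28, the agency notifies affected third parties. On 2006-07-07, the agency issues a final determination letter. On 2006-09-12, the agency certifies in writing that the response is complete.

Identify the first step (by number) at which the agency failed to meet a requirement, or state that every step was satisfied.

Step 1: the window is 10–49 days after 2006-02-24 (when the request is received), so 2006-03-06 through 2006-04-14; done 2006-03-07 — within the window.
Step 2: the earliest permitted date is 24 days after 2006-03-07 (when the acknowledgement is issued), i.e. 2006-03-31; 2006-04-05 is on or after that date.
Step 3: the window is 20–63 days after 2006-04-05 (when the fee estimate is provided), so 2006-04-25 through 2006-06-07; 2006-06-06 falls inside that range.
Step 4: 93 days after 2006-03-07 (when the acknowledgement is issued) is 2006-06-08; completed 2006-06-07, before the deadline.
Step 5: the earliest permitted date is 20 days after 2006-06-07 (when the exemption log is issued), i.e. 2006-06-27; done 2006-06-28 — permitted.
Step 6: 152 days after 2006-02-24 (when the request is received) is 2006-07-26; completed 2006-07-07, before the deadline.
Step 7: the window is 20–64 days after 2006-07-07 (when the final determination letter is issued), so 2006-07-27 through 2006-09-09; done 2006-09-12 — 3 days after the window closed.
That is the first point of non-compliance.

Step 7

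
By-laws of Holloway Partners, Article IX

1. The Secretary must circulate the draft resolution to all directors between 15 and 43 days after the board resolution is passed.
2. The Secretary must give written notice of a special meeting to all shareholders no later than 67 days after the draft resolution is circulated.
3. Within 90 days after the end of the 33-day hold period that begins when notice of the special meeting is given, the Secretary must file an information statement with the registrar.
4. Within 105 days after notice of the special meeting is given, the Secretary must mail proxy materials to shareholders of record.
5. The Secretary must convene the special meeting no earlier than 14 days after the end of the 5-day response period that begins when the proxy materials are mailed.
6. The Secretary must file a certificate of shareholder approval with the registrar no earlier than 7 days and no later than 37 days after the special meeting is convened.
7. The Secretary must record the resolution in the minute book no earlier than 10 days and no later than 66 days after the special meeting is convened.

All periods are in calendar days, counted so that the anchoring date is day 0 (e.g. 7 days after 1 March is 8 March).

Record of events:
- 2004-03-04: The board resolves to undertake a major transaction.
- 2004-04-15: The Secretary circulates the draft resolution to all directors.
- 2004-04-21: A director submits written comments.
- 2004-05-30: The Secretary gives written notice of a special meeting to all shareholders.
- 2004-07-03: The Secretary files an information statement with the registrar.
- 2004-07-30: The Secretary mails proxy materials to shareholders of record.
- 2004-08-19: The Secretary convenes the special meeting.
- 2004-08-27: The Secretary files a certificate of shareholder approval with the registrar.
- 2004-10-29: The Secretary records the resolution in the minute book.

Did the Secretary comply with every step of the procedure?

No

(1) the permitted window runs from 2004-03-04 + 15 = 2004-03-19 to 2004-03-04 + 43 = 2004-04-16; done 2004-04-15 — within the window.
(2) due by 2004-04-15 + 67 days = 2004-06-21; done 2004-05-30 — timely.
(3) due by 2004-07-02 + 90 days = 2004-09-30; 2004-07-03 is within that limit.
(4) due by 2004-05-30 + 105 days = 2004-09-12; done 2004-07-30 — timely.
(5) permitted from 2004-08-04 + 14 days = 2004-08-18 onward; 2004-08-19 is on or after that date.
(6) the permitted window runs from 2004-08-19 + 7 = 2004-08-26 to 2004-08-19 + 37 = 2004-09-25; done 2004-08-27, which is between those dates.
(7) the permitted window runs from 2004-08-19 + 10 = 2004-08-29 to 2004-08-19 + 66 = 2004-10-24; done 2004-10-29 — 5 days after the window closed.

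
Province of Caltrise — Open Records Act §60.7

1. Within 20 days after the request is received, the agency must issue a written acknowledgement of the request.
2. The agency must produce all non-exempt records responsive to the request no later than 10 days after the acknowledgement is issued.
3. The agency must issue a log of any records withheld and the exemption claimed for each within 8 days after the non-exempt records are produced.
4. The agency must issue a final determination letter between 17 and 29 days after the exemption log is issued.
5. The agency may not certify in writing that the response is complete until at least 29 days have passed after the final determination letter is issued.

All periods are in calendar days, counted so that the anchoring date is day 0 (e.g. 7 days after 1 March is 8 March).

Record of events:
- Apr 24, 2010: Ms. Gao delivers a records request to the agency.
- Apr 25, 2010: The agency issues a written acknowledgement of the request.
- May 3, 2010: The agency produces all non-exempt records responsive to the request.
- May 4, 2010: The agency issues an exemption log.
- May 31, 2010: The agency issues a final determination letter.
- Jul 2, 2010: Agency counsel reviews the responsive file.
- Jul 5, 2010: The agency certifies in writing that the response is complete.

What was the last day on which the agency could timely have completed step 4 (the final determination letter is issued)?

Jun 2, 2010

Step 4 runs from May 4, 2010, when the exemption log is issued. The window is 17–29 days after May 4, 2010; it closes on Jun 2, 2010.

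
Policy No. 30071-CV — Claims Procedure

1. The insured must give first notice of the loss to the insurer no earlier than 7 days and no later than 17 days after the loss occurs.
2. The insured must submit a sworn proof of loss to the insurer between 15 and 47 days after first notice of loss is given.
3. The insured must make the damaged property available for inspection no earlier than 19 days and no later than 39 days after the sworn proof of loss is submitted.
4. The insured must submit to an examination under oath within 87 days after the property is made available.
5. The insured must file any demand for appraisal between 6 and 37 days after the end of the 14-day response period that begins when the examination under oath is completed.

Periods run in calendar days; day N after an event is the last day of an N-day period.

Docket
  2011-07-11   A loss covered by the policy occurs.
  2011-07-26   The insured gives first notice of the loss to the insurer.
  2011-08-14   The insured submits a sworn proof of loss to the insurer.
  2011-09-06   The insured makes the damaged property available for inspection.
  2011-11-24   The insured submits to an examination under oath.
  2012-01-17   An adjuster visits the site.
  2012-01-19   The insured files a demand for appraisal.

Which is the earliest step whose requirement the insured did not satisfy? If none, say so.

Step 1 — 7 and 17 days from 2011-07-11 (when the loss occurs) are 2011-07-18 and 2011-07-28 respectively; 2011-07-26 falls inside that range.
Step 2 — 15 and 47 days from 2011-07-26 (when first notice of loss is given) are 2011-08-10 and 2011-09-11 respectively; done 2011-08-14 — within the window.
Step 3 — 19 and 39 days from 2011-08-14 (when the sworn proof of loss is submitted) are 2011-09-02 and 2011-09-22 respectively; 2011-09-06 falls inside that range.
Step 4 — counting 87 days from 2011-09-06 (when the property is made available) gives a deadline of 2011-12-02; 2011-11-24 is within that limit.
Step 5 — 6 and 37 days from 2011-12-08 (end of the 14-day response period, which began when the examination under oath is completed on 2011-11-24) are 2011-12-14 and 2012-01-14 respectively; 2012-01-19 is 5 days past the end of the window.
The procedure was therefore not followed at step 5.

Step 5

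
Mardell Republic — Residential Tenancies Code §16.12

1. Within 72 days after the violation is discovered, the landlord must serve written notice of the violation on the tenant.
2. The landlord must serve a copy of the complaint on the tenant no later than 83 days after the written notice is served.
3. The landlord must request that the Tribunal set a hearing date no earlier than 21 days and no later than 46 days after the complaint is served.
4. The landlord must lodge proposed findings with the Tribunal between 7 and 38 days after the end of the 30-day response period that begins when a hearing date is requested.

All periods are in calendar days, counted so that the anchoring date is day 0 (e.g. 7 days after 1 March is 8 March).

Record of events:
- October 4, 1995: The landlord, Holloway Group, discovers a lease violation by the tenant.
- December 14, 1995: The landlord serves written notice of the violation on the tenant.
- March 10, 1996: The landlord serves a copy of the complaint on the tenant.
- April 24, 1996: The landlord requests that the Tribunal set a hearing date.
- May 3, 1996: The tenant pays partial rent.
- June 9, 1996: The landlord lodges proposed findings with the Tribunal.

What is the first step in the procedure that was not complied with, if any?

(1) due by October 4, 1995 + 72 days = December 15, 1995; December 14, 1995 is within that limit.
(2) due by December 14, 1995 + 83 days = March 6, 1996; done March 10, 1996 — 4 days late.
The procedure was therefore not followed at step 2.

Step 2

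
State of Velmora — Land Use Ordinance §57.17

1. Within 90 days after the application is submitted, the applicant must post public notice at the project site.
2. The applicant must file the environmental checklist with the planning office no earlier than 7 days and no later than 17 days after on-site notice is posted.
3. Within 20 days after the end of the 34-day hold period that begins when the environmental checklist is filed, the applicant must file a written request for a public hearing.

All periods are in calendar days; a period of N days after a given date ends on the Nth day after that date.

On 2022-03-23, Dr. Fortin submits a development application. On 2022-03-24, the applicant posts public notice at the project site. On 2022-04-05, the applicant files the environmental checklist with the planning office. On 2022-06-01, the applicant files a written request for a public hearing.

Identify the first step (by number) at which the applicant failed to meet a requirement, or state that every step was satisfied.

Step 3

(1) due by 2022-03-23 + 90 days = 2022-06-21; completed 2022-03-24, before the deadline.
(2) the permitted window runs from 2022-03-24 + 7 = 2022-03-31 to 2022-03-24 + 17 = 2022-04-10; done 2022-04-05, which is between those dates.
(3) due by 2022-05-09 + 20 days = 2022-05-29; 2022-06-01 misses that deadline by 3 days.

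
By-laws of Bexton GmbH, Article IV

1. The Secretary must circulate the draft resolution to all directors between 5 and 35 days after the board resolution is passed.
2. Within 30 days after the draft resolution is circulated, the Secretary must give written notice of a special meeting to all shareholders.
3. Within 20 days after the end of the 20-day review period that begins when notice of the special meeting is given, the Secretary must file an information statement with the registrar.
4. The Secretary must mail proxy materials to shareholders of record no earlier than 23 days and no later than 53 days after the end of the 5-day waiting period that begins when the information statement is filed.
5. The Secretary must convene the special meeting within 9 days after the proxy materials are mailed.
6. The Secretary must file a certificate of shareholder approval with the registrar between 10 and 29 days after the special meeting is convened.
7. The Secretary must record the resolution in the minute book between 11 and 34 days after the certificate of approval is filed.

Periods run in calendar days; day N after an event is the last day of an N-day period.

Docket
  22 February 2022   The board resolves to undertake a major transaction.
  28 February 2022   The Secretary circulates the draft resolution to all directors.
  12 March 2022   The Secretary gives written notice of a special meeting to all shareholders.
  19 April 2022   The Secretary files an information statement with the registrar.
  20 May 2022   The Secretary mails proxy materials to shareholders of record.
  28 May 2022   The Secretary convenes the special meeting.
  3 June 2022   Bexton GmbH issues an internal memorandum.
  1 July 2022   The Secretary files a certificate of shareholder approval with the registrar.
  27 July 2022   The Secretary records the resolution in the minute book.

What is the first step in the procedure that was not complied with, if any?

Step 1 — 5 and 35 days from 22 February 2022 (when the board resolution is passed) are 27 February 2022 and 29 March 2022 respectively; 28 February 2022 falls inside that range.
Step 2 — counting 30 days from 28 February 2022 (when the draft resolution is circulated) gives a deadline of 30 March 2022; done 12 March 2022 — timely.
Step 3 — counting 20 days from 1 April 2022 (end of the 20-day review period, which began when notice of the special meeting is given on 12 March 2022) gives a deadline of 21 April 2022; completed 19 April 2022, before the deadline.
Step 4 — 23 and 53 days from 24 April 2022 (end of the 5-day waiting period, which began when the information statement is filed on 19 April 2022) are 17 May 2022 and 16 June 2022 respectively; done 20 May 2022, which is between those dates.
Step 5 — counting 9 days from 20 May 2022 (when the proxy materials are mailed) gives a deadline of 29 May 2022; done 28 May 2022 — timely.
Step 6 — 10 and 29 days from 28 May 2022 (when the special meeting is convened) are 7 June 2022 and 26 June 2022 respectively; done 1 July 2022 — 5 days after the window closed.

Step 6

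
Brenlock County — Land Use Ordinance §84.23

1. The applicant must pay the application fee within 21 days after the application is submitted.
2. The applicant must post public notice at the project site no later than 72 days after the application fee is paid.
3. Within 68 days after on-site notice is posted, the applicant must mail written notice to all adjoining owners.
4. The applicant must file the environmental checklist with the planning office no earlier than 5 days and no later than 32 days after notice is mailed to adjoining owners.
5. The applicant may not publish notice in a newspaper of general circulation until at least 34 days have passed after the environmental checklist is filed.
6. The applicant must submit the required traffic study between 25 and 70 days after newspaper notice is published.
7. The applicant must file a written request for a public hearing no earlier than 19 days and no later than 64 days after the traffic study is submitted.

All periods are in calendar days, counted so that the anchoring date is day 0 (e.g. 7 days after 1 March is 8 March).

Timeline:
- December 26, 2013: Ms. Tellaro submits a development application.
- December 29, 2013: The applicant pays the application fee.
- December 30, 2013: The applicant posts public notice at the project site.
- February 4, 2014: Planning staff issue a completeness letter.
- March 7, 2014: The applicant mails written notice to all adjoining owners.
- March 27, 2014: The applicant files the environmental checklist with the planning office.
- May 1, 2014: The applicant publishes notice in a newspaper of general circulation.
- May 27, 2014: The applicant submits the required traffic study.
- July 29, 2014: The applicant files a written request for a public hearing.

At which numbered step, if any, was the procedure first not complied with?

None — every step was satisfied

(1) due by December 26, 2013 + 21 days = January 16, 2014; done December 29, 2013 — timely.
(2) due by December 29, 2013 + 72 days = March 11, 2014; completed December 30, 2013, before the deadline.
(3) due by December 30, 2013 + 68 days = March 8, 2014; March 7, 2014 is within that limit.
(4) the permitted window runs from March 7, 2014 + 5 = March 12, 2014 to March 7, 2014 + 32 = April 8, 2014; done March 27, 2014 — within the window.
(5) permitted from March 27, 2014 + 34 days = April 30, 2014 onward; done May 1, 2014, after the minimum wait.
(6) the permitted window runs from May 1, 2014 + 25 = May 26, 2014 to May 1, 2014 + 70 = July 10, 2014; May 27, 2014 falls inside that range.
(7) the permitted window runs from May 27, 2014 + 19 = June 15, 2014 to May 27, 2014 + 64 = July 30, 2014; done July 29, 2014 — within the window.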